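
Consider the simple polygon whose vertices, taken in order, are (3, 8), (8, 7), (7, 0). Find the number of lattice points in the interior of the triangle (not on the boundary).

By the shoelace formula, twice the signed area is |(3·7 − 8·8) + (8·0 − 7·7) + (7·8 − 3·0)| = 36, so the area is 18.
Summing gcd(|Δx|,|Δy|) over the edges gives the boundary count: gcd(5,1) + gcd(1,7) + gcd(4,8) = 1+1+4 = 6.
By Pick's theorem A = I + B/2 − 1, so I = 18 − 6/2 + 1 = 16.

16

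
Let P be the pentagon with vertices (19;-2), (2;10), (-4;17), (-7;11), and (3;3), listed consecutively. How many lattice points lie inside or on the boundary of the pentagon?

118

Using the shoelace formula, 2A = |[19·10 − 2·(-2)] + [2·17 − (-4)·10] + [(-4)·11 − (-7)·17] + [(-7)·3 − 3·11] + [3·(-2) − 19·3]| = 226, so the area is 113.
Summing gcd(|Δx|,|Δy|) over the edges gives the boundary count: gcd(17,12) + gcd(6,7) + gcd(3,6) + gcd(10,8) + gcd(16,5) = 1+1+3+2+1 = 8.
Pick's theorem gives I = A − B/2 + 1 = 113 − 8/2 + 1 = 110, so the closed region contains I + B = 110 + 8 = 118 lattice points.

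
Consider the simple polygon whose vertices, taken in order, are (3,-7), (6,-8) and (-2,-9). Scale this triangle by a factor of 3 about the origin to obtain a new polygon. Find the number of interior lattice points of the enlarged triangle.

46

By the shoelace formula, twice the signed area is |[3·(-8) − 6·(-7)] + [6·(-9) − (-2)·(-8)] + [(-2)·(-7) − 3·(-9)]| = 11, so the area is 5.5.
The number of boundary lattice points is Σ gcd(|Δx|,|Δy|) = gcd(3,1) + gcd(8,1) + gcd(5,2) = 1+1+1 = 3.
Scaling by 3 multiplies the area by 3² = 9 (so the new area is 99/2) and multiplies the boundary lattice-point count by 3, giving 9.
By Pick's theorem, the interior count of the dilated polygon is 99/2 − 9/2 + 1 = 46.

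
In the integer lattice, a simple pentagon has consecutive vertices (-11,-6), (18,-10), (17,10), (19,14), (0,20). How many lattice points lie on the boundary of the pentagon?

Summing gcd(|Δx|,|Δy|) over the edges gives the boundary count: gcd(29,4) + gcd(1,20) + gcd(2,4) + gcd(19,6) + gcd(11,26) = 1+1+2+1+1 = 6.

6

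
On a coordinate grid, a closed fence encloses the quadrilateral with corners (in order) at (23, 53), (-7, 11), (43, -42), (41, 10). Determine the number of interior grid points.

Using the shoelace formula, 2A = |[23·11 − (-7)·53] + [(-7)·(-42) − 43·11] + [43·10 − 41·(-42)] + [41·53 − 23·10]| = 4540, so the area is 2270.
The number of boundary lattice points is Σ gcd(|Δx|,|Δy|) = gcd(30,42) + gcd(50,53) + gcd(2,52) + gcd(18,43) = 6+1+2+1 = 10.
By Pick's theorem A = I + B/2 − 1, so I = 2270 − 10/2 + 1 = 2266.

2266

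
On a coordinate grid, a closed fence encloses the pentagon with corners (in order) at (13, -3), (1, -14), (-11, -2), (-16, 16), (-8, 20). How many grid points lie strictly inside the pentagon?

477

The shoelace formula gives twice the area as |[13·(-14) − 1·(-3)] + [1·(-2) − (-11)·(-14)] + [(-11)·16 − (-16)·(-2)] + [(-16)·20 − (-8)·16] + [(-8)·(-3) − 13·20]| = 971, so the area is 971/2.
Summing gcd(|Δx|,|Δy|) over the edges gives the boundary count: gcd(12,11) + gcd(12,12) + gcd(5,18) + gcd(8,4) + gcd(21,23) = 1+12+1+4+1 = 19.
By Pick's theorem A = I + B/2 − 1, so I = 971/2 − 19/2 + 1 = 477.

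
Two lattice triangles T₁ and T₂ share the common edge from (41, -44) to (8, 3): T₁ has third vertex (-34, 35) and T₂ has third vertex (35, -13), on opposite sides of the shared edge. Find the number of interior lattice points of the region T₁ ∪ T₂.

The union is the simple quadrilateral with vertices (41, -44), (-34, 35), (8, 3), (35, -13) in order.
Using the shoelace formula, 2A = |[41·35 − (-34)·(-44)] + [(-34)·3 − 8·35] + [8·(-13) − 35·3] + [35·(-44) − 41·(-13)]| = 1659, so the area is 1659/2.
Along each edge there are gcd(|Δx|,|Δy|)+1 lattice points, so counting each shared vertex once the boundary has gcd(75,79) + gcd(42,32) + gcd(27,16) + gcd(6,31) = 1+2+1+1 = 5.
By Pick's theorem I = A − B/2 + 1 = 1659/2 − 5/2 + 1 = 828.

828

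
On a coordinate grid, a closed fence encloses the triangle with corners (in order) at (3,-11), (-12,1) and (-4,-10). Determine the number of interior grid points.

33

Using the shoelace formula, 2A = |(3·1 − (-12)·(-11)) + ((-12)·(-10) − (-4)·1) + ((-4)·(-11) − 3·(-10))| = 69, so the area is 34.5.
Along each edge there are gcd(|Δx|,|Δy|)+1 lattice points, so counting each shared vertex once the boundary has gcd(15,12) + gcd(8,11) + gcd(7,1) = 3+1+1 = 5.
By Pick's theorem A = I + B/2 − 1, so I = 34.5 − 5/2 + 1 = 33.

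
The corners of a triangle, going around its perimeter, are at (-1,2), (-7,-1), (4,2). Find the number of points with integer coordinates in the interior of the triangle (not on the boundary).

Using the shoelace formula, 2A = |[(-1)·(-1) − (-7)·2] + [(-7)·2 − 4·(-1)] + [4·2 − (-1)·2]| = 15, so the area is 7.5.
Summing gcd(|Δx|,|Δy|) over the edges gives the boundary count: gcd(6,3) + gcd(11,3) + gcd(5,0) = 3+1+5 = 9.
By Pick's theorem A = I + B/2 − 1, so I = 7.5 − 9/2 + 1 = 4.

4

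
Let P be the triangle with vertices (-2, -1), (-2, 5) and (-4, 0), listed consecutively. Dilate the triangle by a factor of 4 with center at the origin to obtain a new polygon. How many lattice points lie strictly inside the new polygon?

By the shoelace formula, twice the signed area is |[(-2)·5 − (-2)·(-1)] + [(-2)·0 − (-4)·5] + [(-4)·(-1) − (-2)·0]| = 12, so the area is 6.
The number of boundary lattice points is Σ gcd(|Δx|,|Δy|) = gcd(0,6) + gcd(2,5) + gcd(2,1) = 6+1+1 = 8.
Scaling by 4 multiplies the area by 4² = 16 (so the new area is 96) and multiplies the boundary lattice-point count by 4, giving 32.
By Pick's theorem, the interior count of the dilated polygon is 96 − 32/2 + 1 = 81.

81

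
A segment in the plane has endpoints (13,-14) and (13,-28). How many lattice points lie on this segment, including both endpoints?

The number of lattice points on a segment between lattice points is gcd(|Δx|,|Δy|) + 1 = gcd(0,14) + 1 = 14 + 1 = 15.

15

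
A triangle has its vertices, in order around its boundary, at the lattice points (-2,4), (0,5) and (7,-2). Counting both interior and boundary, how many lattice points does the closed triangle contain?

17

Using the shoelace formula, 2A = |[(-2)·5 − 0·4] + [0·(-2) − 7·5] + [7·4 − (-2)·(-2)]| = 21, so the area is 21/2.
Along each edge there are gcd(|Δx|,|Δy|)+1 lattice points, so counting each shared vertex once the boundary has gcd(2,1) + gcd(7,7) + gcd(9,6) = 1+7+3 = 11.
Pick's theorem gives I = A − B/2 + 1 = 21/2 − 11/2 + 1 = 6, so the closed region contains I + B = 6 + 11 = 17 lattice points.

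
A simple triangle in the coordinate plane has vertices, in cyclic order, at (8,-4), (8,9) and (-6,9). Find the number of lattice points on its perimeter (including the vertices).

28

Along each edge there are gcd(|Δx|,|Δy|)+1 lattice points, so counting each shared vertex once the boundary has gcd(0,13) + gcd(14,0) + gcd(14,13) = 13+14+1 = 28.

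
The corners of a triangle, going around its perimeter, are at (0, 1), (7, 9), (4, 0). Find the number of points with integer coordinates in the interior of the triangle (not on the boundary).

The shoelace formula gives twice the area as |(0·9 − 7·1) + (7·0 − 4·9) + (4·1 − 0·0)| = 39, so the area is 39/2.
Summing gcd(|Δx|,|Δy|) over the edges gives the boundary count: gcd(7,8) + gcd(3,9) + gcd(4,1) = 1+3+1 = 5.
By Pick's theorem A = I + B/2 − 1, so I = 39/2 − 5/2 + 1 = 18.

18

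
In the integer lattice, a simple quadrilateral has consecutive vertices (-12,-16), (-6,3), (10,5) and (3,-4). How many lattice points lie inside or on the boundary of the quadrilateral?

Using the shoelace formula, 2A = |[(-12)·3 − (-6)·(-16)] + [(-6)·5 − 10·3] + [10·(-4) − 3·5] + [3·(-16) − (-12)·(-4)]| = 343, so the area is 171.5.
The number of boundary lattice points is Σ gcd(|Δx|,|Δy|) = gcd(6,19) + gcd(16,2) + gcd(7,9) + gcd(15,12) = 1+2+1+3 = 7.
Pick's theorem gives I = A − B/2 + 1 = 171.5 − 7/2 + 1 = 169, so the closed region contains I + B = 169 + 7 = 176 lattice points.

176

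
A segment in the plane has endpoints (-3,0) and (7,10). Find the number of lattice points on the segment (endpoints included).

11

The number of lattice points on a segment between lattice points is gcd(|Δx|,|Δy|) + 1 = gcd(10,10) + 1 = 10 + 1 = 11.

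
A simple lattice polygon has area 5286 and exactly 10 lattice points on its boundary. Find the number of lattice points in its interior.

From Pick's theorem, I = A − B/2 + 1 = 5286 − 10/2 + 1 = 5282.

5282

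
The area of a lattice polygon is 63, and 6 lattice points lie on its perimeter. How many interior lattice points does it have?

Pick's theorem A = I + B/2 − 1 rearranges to I = A − B/2 + 1 = 63 − 6/2 + 1 = 61.

61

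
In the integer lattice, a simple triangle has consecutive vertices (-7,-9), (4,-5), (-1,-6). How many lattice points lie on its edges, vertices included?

5

Summing gcd(|Δx|,|Δy|) over the edges gives the boundary count: gcd(11,4) + gcd(5,1) + gcd(6,3) = 1+1+3 = 5.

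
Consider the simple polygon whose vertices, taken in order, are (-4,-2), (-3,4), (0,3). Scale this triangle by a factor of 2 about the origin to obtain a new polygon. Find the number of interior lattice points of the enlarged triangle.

36

The shoelace formula gives twice the area as |[(-4)·4 − (-3)·(-2)] + [(-3)·3 − 0·4] + [0·(-2) − (-4)·3]| = 19, so the area is 9.5.
The number of boundary lattice points is Σ gcd(|Δx|,|Δy|) = gcd(1,6) + gcd(3,1) + gcd(4,5) = 1+1+1 = 3.
Scaling by 2 multiplies the area by 2² = 4 (so the new area is 38) and multiplies the boundary lattice-point count by 2, giving 6.
By Pick's theorem, the interior count of the dilated polygon is 38 − 6/2 + 1 = 36.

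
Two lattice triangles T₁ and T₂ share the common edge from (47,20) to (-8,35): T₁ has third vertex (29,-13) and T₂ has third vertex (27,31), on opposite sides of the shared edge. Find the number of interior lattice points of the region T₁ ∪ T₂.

The union is the simple quadrilateral with vertices (47,20), (29,-13), (-8,35), (27,31) in order.
Using the shoelace formula, 2A = |(47·(-13) − 29·20) + (29·35 − (-8)·(-13)) + ((-8)·31 − 27·35) + (27·20 − 47·31)| = 2390, so the area is 1195.
Summing gcd(|Δx|,|Δy|) over the edges gives the boundary count: gcd(18,33) + gcd(37,48) + gcd(35,4) + gcd(20,11) = 3+1+1+1 = 6.
By Pick's theorem I = A − B/2 + 1 = 1195 − 6/2 + 1 = 1193.

1193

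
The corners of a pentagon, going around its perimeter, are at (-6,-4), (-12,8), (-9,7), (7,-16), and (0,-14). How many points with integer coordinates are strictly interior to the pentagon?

93

Using the shoelace formula, 2A = |((-6)·8 − (-12)·(-4)) + ((-12)·7 − (-9)·8) + ((-9)·(-16) − 7·7) + (7·(-14) − 0·(-16)) + (0·(-4) − (-6)·(-14))| = 195, so the area is 195/2.
Summing gcd(|Δx|,|Δy|) over the edges gives the boundary count: gcd(6,12) + gcd(3,1) + gcd(16,23) + gcd(7,2) + gcd(6,10) = 6+1+1+1+2 = 11.
Pick's theorem gives I = A − B/2 + 1 = 195/2 − 11/2 + 1 = 93.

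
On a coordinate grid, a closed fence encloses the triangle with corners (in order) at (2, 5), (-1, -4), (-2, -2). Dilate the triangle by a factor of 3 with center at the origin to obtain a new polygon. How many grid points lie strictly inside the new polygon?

61

The shoelace formula gives twice the area as |(2·(-4) − (-1)·5) + ((-1)·(-2) − (-2)·(-4)) + ((-2)·5 − 2·(-2))| = 15, so the area is 7.5.
Summing gcd(|Δx|,|Δy|) over the edges gives the boundary count: gcd(3,9) + gcd(1,2) + gcd(4,7) = 3+1+1 = 5.
Scaling by 3 multiplies the area by 3² = 9 (so the new area is 135/2) and multiplies the boundary lattice-point count by 3, giving 15.
By Pick's theorem, the interior count of the dilated polygon is 135/2 − 15/2 + 1 = 61.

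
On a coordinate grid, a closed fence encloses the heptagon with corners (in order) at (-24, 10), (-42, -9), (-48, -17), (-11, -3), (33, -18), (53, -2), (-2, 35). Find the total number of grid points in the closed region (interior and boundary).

By the shoelace formula, twice the signed area is |[(-24)·(-9) − (-42)·10] + [(-42)·(-17) − (-48)·(-9)] + [(-48)·(-3) − (-11)·(-17)] + [(-11)·(-18) − 33·(-3)] + [33·(-2) − 53·(-18)] + [53·35 − (-2)·(-2)] + [(-2)·10 − (-24)·35]| = 4731, so the area is 4731/2.
Along each edge there are gcd(|Δx|,|Δy|)+1 lattice points, so counting each shared vertex once the boundary has gcd(18,19) + gcd(6,8) + gcd(37,14) + gcd(44,15) + gcd(20,16) + gcd(55,37) + gcd(22,25) = 1+2+1+1+4+1+1 = 11.
Pick's theorem gives I = A − B/2 + 1 = 4731/2 − 11/2 + 1 = 2361, so the closed region contains I + B = 2361 + 11 = 2372 lattice points.

2372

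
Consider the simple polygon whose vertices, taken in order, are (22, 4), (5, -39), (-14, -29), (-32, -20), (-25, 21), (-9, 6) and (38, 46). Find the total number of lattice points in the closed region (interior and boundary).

Using the shoelace formula, 2A = |(22·(-39) − 5·4) + (5·(-29) − (-14)·(-39)) + ((-14)·(-20) − (-32)·(-29)) + ((-32)·21 − (-25)·(-20)) + ((-25)·6 − (-9)·21) + ((-9)·46 − 38·6) + (38·4 − 22·46)| = 4852, so the area is 2426.
The number of boundary lattice points is Σ gcd(|Δx|,|Δy|) = gcd(17,43) + gcd(19,10) + gcd(18,9) + gcd(7,41) + gcd(16,15) + gcd(47,40) + gcd(16,42) = 1+1+9+1+1+1+2 = 16.
Pick's theorem gives I = A − B/2 + 1 = 2426 − 16/2 + 1 = 2419, so the closed region contains I + B = 2419 + 16 = 2435 lattice points.

2435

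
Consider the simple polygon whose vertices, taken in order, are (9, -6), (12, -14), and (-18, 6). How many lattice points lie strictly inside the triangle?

The shoelace formula gives twice the area as |[9·(-14) − 12·(-6)] + [12·6 − (-18)·(-14)] + [(-18)·(-6) − 9·6]| = 180, so the area is 90.
Along each edge there are gcd(|Δx|,|Δy|)+1 lattice points, so counting each shared vertex once the boundary has gcd(3,8) + gcd(30,20) + gcd(27,12) = 1+10+3 = 14.
Pick's theorem gives I = A − B/2 + 1 = 90 − 14/2 + 1 = 84.

84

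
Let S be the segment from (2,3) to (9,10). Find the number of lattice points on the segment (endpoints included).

8

The number of lattice points on a segment between lattice points is gcd(|Δx|,|Δy|) + 1 = gcd(7,7) + 1 = 7 + 1 = 8.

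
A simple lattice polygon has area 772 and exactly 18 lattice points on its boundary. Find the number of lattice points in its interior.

Pick's theorem A = I + B/2 − 1 rearranges to I = A − B/2 + 1 = 772 − 18/2 + 1 = 764.

764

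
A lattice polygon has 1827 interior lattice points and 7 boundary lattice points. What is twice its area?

3659

By Pick's theorem, A = I + B/2 − 1 = 1827 + 7/2 − 1 = 3659/2.
Hence 2A = 3659.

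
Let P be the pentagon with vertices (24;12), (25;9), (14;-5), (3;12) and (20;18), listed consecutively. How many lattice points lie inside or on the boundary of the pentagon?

269

By the shoelace formula, twice the signed area is |(24·9 − 25·12) + (25·(-5) − 14·9) + (14·12 − 3·(-5)) + (3·18 − 20·12) + (20·12 − 24·18)| = 530, so the area is 265.
Summing gcd(|Δx|,|Δy|) over the edges gives the boundary count: gcd(1,3) + gcd(11,14) + gcd(11,17) + gcd(17,6) + gcd(4,6) = 1+1+1+1+2 = 6.
Pick's theorem gives I = A − B/2 + 1 = 265 − 6/2 + 1 = 263, so the closed region contains I + B = 263 + 6 = 269 lattice points.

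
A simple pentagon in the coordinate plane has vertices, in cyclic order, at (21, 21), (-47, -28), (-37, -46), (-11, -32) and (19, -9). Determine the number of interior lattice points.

1746

The shoelace formula gives twice the area as |(21·(-28) − (-47)·21) + ((-47)·(-46) − (-37)·(-28)) + ((-37)·(-32) − (-11)·(-46)) + ((-11)·(-9) − 19·(-32)) + (19·21 − 21·(-9))| = 3498, so the area is 1749.
Summing gcd(|Δx|,|Δy|) over the edges gives the boundary count: gcd(68,49) + gcd(10,18) + gcd(26,14) + gcd(30,23) + gcd(2,30) = 1+2+2+1+2 = 8.
By Pick's theorem A = I + B/2 − 1, so I = 1749 − 8/2 + 1 = 1746.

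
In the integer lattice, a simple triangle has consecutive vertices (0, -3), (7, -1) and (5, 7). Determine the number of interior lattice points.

27

Using the shoelace formula, 2A = |(0·(-1) − 7·(-3)) + (7·7 − 5·(-1)) + (5·(-3) − 0·7)| = 60, so the area is 30.
Summing gcd(|Δx|,|Δy|) over the edges gives the boundary count: gcd(7,2) + gcd(2,8) + gcd(5,10) = 1+2+5 = 8.
By Pick's theorem A = I + B/2 − 1, so I = 30 − 8/2 + 1 = 27.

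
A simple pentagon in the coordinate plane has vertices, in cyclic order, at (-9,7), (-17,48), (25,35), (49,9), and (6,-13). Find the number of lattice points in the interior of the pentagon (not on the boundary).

2178

The shoelace formula gives twice the area as |[(-9)·48 − (-17)·7] + [(-17)·35 − 25·48] + [25·9 − 49·35] + [49·(-13) − 6·9] + [6·7 − (-9)·(-13)]| = 4364, so the area is 2182.
The number of boundary lattice points is Σ gcd(|Δx|,|Δy|) = gcd(8,41) + gcd(42,13) + gcd(24,26) + gcd(43,22) + gcd(15,20) = 1+1+2+1+5 = 10.
By Pick's theorem A = I + B/2 − 1, so I = 2182 − 10/2 + 1 = 2178.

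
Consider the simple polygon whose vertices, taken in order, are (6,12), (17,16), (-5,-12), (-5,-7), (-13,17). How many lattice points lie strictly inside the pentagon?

338

Using the shoelace formula, 2A = |(6·16 − 17·12) + (17·(-12) − (-5)·16) + ((-5)·(-7) − (-5)·(-12)) + ((-5)·17 − (-13)·(-7)) + ((-13)·12 − 6·17)| = 691, so the area is 345.5.
Along each edge there are gcd(|Δx|,|Δy|)+1 lattice points, so counting each shared vertex once the boundary has gcd(11,4) + gcd(22,28) + gcd(0,5) + gcd(8,24) + gcd(19,5) = 1+2+5+8+1 = 17.
By Pick's theorem A = I + B/2 − 1, so I = 345.5 − 17/2 + 1 = 338.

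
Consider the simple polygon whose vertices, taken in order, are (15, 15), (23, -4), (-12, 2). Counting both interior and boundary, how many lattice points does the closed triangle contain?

The shoelace formula gives twice the area as |(15·(-4) − 23·15) + (23·2 − (-12)·(-4)) + ((-12)·15 − 15·2)| = 617, so the area is 617/2.
Summing gcd(|Δx|,|Δy|) over the edges gives the boundary count: gcd(8,19) + gcd(35,6) + gcd(27,13) = 1+1+1 = 3.
Pick's theorem gives I = A − B/2 + 1 = 617/2 − 3/2 + 1 = 308, so the closed region contains I + B = 308 + 3 = 311 lattice points.

311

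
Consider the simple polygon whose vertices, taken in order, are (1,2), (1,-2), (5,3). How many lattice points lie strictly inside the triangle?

The shoelace formula gives twice the area as |(1·(-2) − 1·2) + (1·3 − 5·(-2)) + (5·2 − 1·3)| = 16, so the area is 8.
Summing gcd(|Δx|,|Δy|) over the edges gives the boundary count: gcd(0,4) + gcd(4,5) + gcd(4,1) = 4+1+1 = 6.
Pick's theorem gives I = A − B/2 + 1 = 8 − 6/2 + 1 = 6.

6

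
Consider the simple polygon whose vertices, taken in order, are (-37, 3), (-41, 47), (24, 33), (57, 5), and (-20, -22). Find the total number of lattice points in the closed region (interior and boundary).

3948

The shoelace formula gives twice the area as |[(-37)·47 − (-41)·3] + [(-41)·33 − 24·47] + [24·5 − 57·33] + [57·(-22) − (-20)·5] + [(-20)·3 − (-37)·(-22)]| = 7886, so the area is 3943.
Along each edge there are gcd(|Δx|,|Δy|)+1 lattice points, so counting each shared vertex once the boundary has gcd(4,44) + gcd(65,14) + gcd(33,28) + gcd(77,27) + gcd(17,25) = 4+1+1+1+1 = 8.
Pick's theorem gives I = A − B/2 + 1 = 3943 − 8/2 + 1 = 3940, so the closed region contains I + B = 3940 + 8 = 3948 lattice points.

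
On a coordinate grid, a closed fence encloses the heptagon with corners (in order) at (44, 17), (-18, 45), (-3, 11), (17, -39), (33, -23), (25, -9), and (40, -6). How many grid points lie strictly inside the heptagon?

2224

By the shoelace formula, twice the signed area is |[44·45 − (-18)·17] + [(-18)·11 − (-3)·45] + [(-3)·(-39) − 17·11] + [17·(-23) − 33·(-39)] + [33·(-9) − 25·(-23)] + [25·(-6) − 40·(-9)] + [40·17 − 44·(-6)]| = 4481, so the area is 4481/2.
Summing gcd(|Δx|,|Δy|) over the edges gives the boundary count: gcd(62,28) + gcd(15,34) + gcd(20,50) + gcd(16,16) + gcd(8,14) + gcd(15,3) + gcd(4,23) = 2+1+10+16+2+3+1 = 35.
By Pick's theorem A = I + B/2 − 1, so I = 4481/2 − 35/2 + 1 = 2224.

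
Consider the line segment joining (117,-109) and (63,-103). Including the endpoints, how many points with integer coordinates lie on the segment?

7

The number of lattice points on a segment between lattice points is gcd(|Δx|,|Δy|) + 1 = gcd(54,6) + 1 = 6 + 1 = 7.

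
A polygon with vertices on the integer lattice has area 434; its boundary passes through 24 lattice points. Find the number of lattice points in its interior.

423

From Pick's theorem, I = A − B/2 + 1 = 434 − 24/2 + 1 = 423.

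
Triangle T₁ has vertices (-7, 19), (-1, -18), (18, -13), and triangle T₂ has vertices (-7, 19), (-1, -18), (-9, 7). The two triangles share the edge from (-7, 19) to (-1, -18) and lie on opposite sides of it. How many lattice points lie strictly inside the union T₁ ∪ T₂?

The union is the simple quadrilateral with vertices (-7, 19), (18, -13), (-1, -18), (-9, 7) in order.
By the shoelace formula, twice the signed area is |[(-7)·(-13) − 18·19] + [18·(-18) − (-1)·(-13)] + [(-1)·7 − (-9)·(-18)] + [(-9)·19 − (-7)·7]| = 879, so the area is 879/2.
The number of boundary lattice points is Σ gcd(|Δx|,|Δy|) = gcd(25,32) + gcd(19,5) + gcd(8,25) + gcd(2,12) = 1+1+1+2 = 5.
By Pick's theorem I = A − B/2 + 1 = 879/2 − 5/2 + 1 = 438.

438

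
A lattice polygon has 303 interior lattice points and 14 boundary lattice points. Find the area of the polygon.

Pick's theorem states A = I + B/2 − 1, so A = 303 + 14/2 − 1 = 309.

309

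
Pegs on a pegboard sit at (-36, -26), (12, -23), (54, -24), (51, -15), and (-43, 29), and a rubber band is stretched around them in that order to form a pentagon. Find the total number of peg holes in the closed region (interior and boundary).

2758

Using the shoelace formula, 2A = |((-36)·(-23) − 12·(-26)) + (12·(-24) − 54·(-23)) + (54·(-15) − 51·(-24)) + (51·29 − (-43)·(-15)) + ((-43)·(-26) − (-36)·29)| = 5504, so the area is 2752.
Summing gcd(|Δx|,|Δy|) over the edges gives the boundary count: gcd(48,3) + gcd(42,1) + gcd(3,9) + gcd(94,44) + gcd(7,55) = 3+1+3+2+1 = 10.
Pick's theorem gives I = A − B/2 + 1 = 2752 − 10/2 + 1 = 2748, so the closed region contains I + B = 2748 + 10 = 2758 lattice points.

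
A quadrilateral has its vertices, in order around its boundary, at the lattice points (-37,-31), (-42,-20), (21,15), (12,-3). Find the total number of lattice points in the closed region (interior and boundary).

The shoelace formula gives twice the area as |[(-37)·(-20) − (-42)·(-31)] + [(-42)·15 − 21·(-20)] + [21·(-3) − 12·15] + [12·(-31) − (-37)·(-3)]| = 1498, so the area is 749.
The number of boundary lattice points is Σ gcd(|Δx|,|Δy|) = gcd(5,11) + gcd(63,35) + gcd(9,18) + gcd(49,28) = 1+7+9+7 = 24.
Pick's theorem gives I = A − B/2 + 1 = 749 − 24/2 + 1 = 738, so the closed region contains I + B = 738 + 24 = 762 lattice points.

762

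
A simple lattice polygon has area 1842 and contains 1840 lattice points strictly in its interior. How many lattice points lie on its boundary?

6

Pick's theorem gives A = I + B/2 − 1, so B = 2(A − I + 1) = 2(1842 − 1840 + 1) = 6.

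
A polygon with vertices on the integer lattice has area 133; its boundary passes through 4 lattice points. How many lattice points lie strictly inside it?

132

Pick's theorem A = I + B/2 − 1 rearranges to I = A − B/2 + 1 = 133 − 4/2 + 1 = 132.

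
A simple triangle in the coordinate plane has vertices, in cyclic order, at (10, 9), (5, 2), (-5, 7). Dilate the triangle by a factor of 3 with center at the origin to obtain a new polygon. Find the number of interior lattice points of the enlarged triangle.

418

By the shoelace formula, twice the signed area is |(10·2 − 5·9) + (5·7 − (-5)·2) + ((-5)·9 − 10·7)| = 95, so the area is 47.5.
Along each edge there are gcd(|Δx|,|Δy|)+1 lattice points, so counting each shared vertex once the boundary has gcd(5,7) + gcd(10,5) + gcd(15,2) = 1+5+1 = 7.
Scaling by 3 multiplies the area by 3² = 9 (so the new area is 427.5) and multiplies the boundary lattice-point count by 3, giving 21.
By Pick's theorem, the interior count of the dilated polygon is 427.5 − 21/2 + 1 = 418.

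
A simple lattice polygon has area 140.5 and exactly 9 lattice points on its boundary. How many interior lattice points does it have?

From Pick's theorem, I = A − B/2 + 1 = 140.5 − 9/2 + 1 = 137.

137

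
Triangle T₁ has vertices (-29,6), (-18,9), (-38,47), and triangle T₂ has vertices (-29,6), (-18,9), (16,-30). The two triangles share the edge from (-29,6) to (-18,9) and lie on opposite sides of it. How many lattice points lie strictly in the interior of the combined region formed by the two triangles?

499

The union is the simple quadrilateral with vertices (-29,6), (-38,47), (-18,9), (16,-30) in order.
Using the shoelace formula, 2A = |[(-29)·47 − (-38)·6] + [(-38)·9 − (-18)·47] + [(-18)·(-30) − 16·9] + [16·6 − (-29)·(-30)]| = 1009, so the area is 1009/2.
Along each edge there are gcd(|Δx|,|Δy|)+1 lattice points, so counting each shared vertex once the boundary has gcd(9,41) + gcd(20,38) + gcd(34,39) + gcd(45,36) = 1+2+1+9 = 13.
By Pick's theorem I = A − B/2 + 1 = 1009/2 − 13/2 + 1 = 499.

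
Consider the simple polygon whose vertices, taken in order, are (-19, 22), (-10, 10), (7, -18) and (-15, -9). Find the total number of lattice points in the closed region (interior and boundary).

Using the shoelace formula, 2A = |[(-19)·10 − (-10)·22] + [(-10)·(-18) − 7·10] + [7·(-9) − (-15)·(-18)] + [(-15)·22 − (-19)·(-9)]| = 694, so the area is 347.
Along each edge there are gcd(|Δx|,|Δy|)+1 lattice points, so counting each shared vertex once the boundary has gcd(9,12) + gcd(17,28) + gcd(22,9) + gcd(4,31) = 3+1+1+1 = 6.
Pick's theorem gives I = A − B/2 + 1 = 347 − 6/2 + 1 = 345, so the closed region contains I + B = 345 + 6 = 351 lattice points.

351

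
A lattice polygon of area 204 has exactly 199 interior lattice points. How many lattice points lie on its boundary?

12

Pick's theorem gives A = I + B/2 − 1, so B = 2(A − I + 1) = 2(204 − 199 + 1) = 12.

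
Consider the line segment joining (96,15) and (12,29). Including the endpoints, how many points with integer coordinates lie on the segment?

15

The number of lattice points on a segment between lattice points is gcd(|Δx|,|Δy|) + 1 = gcd(84,14) + 1 = 14 + 1 = 15.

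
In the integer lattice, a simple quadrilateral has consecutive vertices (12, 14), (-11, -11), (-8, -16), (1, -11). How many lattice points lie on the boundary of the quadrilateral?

Along each edge there are gcd(|Δx|,|Δy|)+1 lattice points, so counting each shared vertex once the boundary has gcd(23,25) + gcd(3,5) + gcd(9,5) + gcd(11,25) = 1+1+1+1 = 4.

4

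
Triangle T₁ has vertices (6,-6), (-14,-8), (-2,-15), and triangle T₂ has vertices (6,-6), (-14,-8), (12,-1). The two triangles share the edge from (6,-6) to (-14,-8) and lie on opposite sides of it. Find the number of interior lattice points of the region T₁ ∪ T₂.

125

The union is the simple quadrilateral with vertices (6,-6), (-2,-15), (-14,-8), (12,-1) in order.
Using the shoelace formula, 2A = |(6·(-15) − (-2)·(-6)) + ((-2)·(-8) − (-14)·(-15)) + ((-14)·(-1) − 12·(-8)) + (12·(-6) − 6·(-1))| = 252, so the area is 126.
Along each edge there are gcd(|Δx|,|Δy|)+1 lattice points, so counting each shared vertex once the boundary has gcd(8,9) + gcd(12,7) + gcd(26,7) + gcd(6,5) = 1+1+1+1 = 4.
By Pick's theorem I = A − B/2 + 1 = 126 − 4/2 + 1 = 125.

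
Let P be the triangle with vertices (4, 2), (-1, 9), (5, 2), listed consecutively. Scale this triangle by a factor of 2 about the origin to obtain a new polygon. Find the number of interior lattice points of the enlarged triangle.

Using the shoelace formula, 2A = |[4·9 − (-1)·2] + [(-1)·2 − 5·9] + [5·2 − 4·2]| = 7, so the area is 3.5.
Along each edge there are gcd(|Δx|,|Δy|)+1 lattice points, so counting each shared vertex once the boundary has gcd(5,7) + gcd(6,7) + gcd(1,0) = 1+1+1 = 3.
Scaling by 2 multiplies the area by 2² = 4 (so the new area is 14) and multiplies the boundary lattice-point count by 2, giving 6.
By Pick's theorem, the interior count of the dilated polygon is 14 − 6/2 + 1 = 12.

12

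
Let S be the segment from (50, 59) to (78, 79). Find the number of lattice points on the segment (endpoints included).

5

The number of lattice points on a segment between lattice points is gcd(|Δx|,|Δy|) + 1 = gcd(28,20) + 1 = 4 + 1 = 5.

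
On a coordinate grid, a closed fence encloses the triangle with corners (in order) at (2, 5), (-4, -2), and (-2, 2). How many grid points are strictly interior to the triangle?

4

By the shoelace formula, twice the signed area is |[2·(-2) − (-4)·5] + [(-4)·2 − (-2)·(-2)] + [(-2)·5 − 2·2]| = 10, so the area is 5.
Summing gcd(|Δx|,|Δy|) over the edges gives the boundary count: gcd(6,7) + gcd(2,4) + gcd(4,3) = 1+2+1 = 4.
Pick's theorem gives I = A − B/2 + 1 = 5 − 4/2 + 1 = 4.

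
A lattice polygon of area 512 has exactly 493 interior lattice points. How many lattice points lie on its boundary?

Pick's theorem gives A = I + B/2 − 1, so B = 2(A − I + 1) = 2(512 − 493 + 1) = 40.

40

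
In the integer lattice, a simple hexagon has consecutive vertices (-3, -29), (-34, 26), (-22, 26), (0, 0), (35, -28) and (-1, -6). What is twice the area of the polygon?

1603

The shoelace formula gives twice the area as |((-3)·26 − (-34)·(-29)) + ((-34)·26 − (-22)·26) + ((-22)·0 − 0·26) + (0·(-28) − 35·0) + (35·(-6) − (-1)·(-28)) + ((-1)·(-29) − (-3)·(-6))| = 1603, so the area is 801.5.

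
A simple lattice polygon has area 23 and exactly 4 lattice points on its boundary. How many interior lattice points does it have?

22

Pick's theorem A = I + B/2 − 1 rearranges to I = A − B/2 + 1 = 23 − 4/2 + 1 = 22.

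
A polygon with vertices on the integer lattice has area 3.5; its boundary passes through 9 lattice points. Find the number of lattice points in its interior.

From Pick's theorem, I = A − B/2 + 1 = 3.5 − 9/2 + 1 = 0.

0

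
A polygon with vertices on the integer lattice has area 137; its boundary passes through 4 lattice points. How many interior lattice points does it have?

From Pick's theorem, I = A − B/2 + 1 = 137 − 4/2 + 1 = 136.

136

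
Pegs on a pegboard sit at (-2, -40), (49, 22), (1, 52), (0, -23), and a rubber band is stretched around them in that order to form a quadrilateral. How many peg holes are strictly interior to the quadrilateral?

By the shoelace formula, twice the signed area is |[(-2)·22 − 49·(-40)] + [49·52 − 1·22] + [1·(-23) − 0·52] + [0·(-40) − (-2)·(-23)]| = 4373, so the area is 2186.5.
Along each edge there are gcd(|Δx|,|Δy|)+1 lattice points, so counting each shared vertex once the boundary has gcd(51,62) + gcd(48,30) + gcd(1,75) + gcd(2,17) = 1+6+1+1 = 9.
Pick's theorem gives I = A − B/2 + 1 = 2186.5 − 9/2 + 1 = 2183.

2183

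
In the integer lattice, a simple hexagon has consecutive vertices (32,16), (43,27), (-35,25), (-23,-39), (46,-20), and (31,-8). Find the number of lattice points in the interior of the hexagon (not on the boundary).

By the shoelace formula, twice the signed area is |(32·27 − 43·16) + (43·25 − (-35)·27) + ((-35)·(-39) − (-23)·25) + ((-23)·(-20) − 46·(-39)) + (46·(-8) − 31·(-20)) + (31·16 − 32·(-8))| = 7394, so the area is 3697.
Summing gcd(|Δx|,|Δy|) over the edges gives the boundary count: gcd(11,11) + gcd(78,2) + gcd(12,64) + gcd(69,19) + gcd(15,12) + gcd(1,24) = 11+2+4+1+3+1 = 22.
By Pick's theorem A = I + B/2 − 1, so I = 3697 − 22/2 + 1 = 3687.

3687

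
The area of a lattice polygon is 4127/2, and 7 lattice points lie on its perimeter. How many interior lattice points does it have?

2061

From Pick's theorem, I = A − B/2 + 1 = 4127/2 − 7/2 + 1 = 2061.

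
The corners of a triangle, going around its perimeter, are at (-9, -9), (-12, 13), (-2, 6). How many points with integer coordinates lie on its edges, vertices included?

3

Along each edge there are gcd(|Δx|,|Δy|)+1 lattice points, so counting each shared vertex once the boundary has gcd(3,22) + gcd(10,7) + gcd(7,15) = 1+1+1 = 3.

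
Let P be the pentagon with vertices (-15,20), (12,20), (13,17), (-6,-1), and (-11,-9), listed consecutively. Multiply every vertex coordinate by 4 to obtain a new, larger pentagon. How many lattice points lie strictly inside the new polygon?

Using the shoelace formula, 2A = |[(-15)·20 − 12·20] + [12·17 − 13·20] + [13·(-1) − (-6)·17] + [(-6)·(-9) − (-11)·(-1)] + [(-11)·20 − (-15)·(-9)]| = 819, so the area is 409.5.
Summing gcd(|Δx|,|Δy|) over the edges gives the boundary count: gcd(27,0) + gcd(1,3) + gcd(19,18) + gcd(5,8) + gcd(4,29) = 27+1+1+1+1 = 31.
Scaling by 4 multiplies the area by 4² = 16 (so the new area is 6552) and multiplies the boundary lattice-point count by 4, giving 124.
By Pick's theorem, the interior count of the dilated polygon is 6552 − 124/2 + 1 = 6491.

6491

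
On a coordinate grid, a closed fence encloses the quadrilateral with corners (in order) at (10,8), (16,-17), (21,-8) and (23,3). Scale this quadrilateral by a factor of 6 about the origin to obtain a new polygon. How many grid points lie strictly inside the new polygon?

5965

Using the shoelace formula, 2A = |[10·(-17) − 16·8] + [16·(-8) − 21·(-17)] + [21·3 − 23·(-8)] + [23·8 − 10·3]| = 332, so the area is 166.
Summing gcd(|Δx|,|Δy|) over the edges gives the boundary count: gcd(6,25) + gcd(5,9) + gcd(2,11) + gcd(13,5) = 1+1+1+1 = 4.
Scaling by 6 multiplies the area by 6² = 36 (so the new area is 5976) and multiplies the boundary lattice-point count by 6, giving 24.
By Pick's theorem, the interior count of the dilated polygon is 5976 − 24/2 + 1 = 5965.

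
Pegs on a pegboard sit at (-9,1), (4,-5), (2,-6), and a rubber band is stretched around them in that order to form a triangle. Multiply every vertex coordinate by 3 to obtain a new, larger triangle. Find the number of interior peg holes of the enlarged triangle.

109

Using the shoelace formula, 2A = |[(-9)·(-5) − 4·1] + [4·(-6) − 2·(-5)] + [2·1 − (-9)·(-6)]| = 25, so the area is 25/2.
Along each edge there are gcd(|Δx|,|Δy|)+1 lattice points, so counting each shared vertex once the boundary has gcd(13,6) + gcd(2,1) + gcd(11,7) = 1+1+1 = 3.
Scaling by 3 multiplies the area by 3² = 9 (so the new area is 112.5) and multiplies the boundary lattice-point count by 3, giving 9.
By Pick's theorem, the interior count of the dilated polygon is 112.5 − 9/2 + 1 = 109.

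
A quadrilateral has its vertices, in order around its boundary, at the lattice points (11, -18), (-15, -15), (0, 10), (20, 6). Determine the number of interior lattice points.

By the shoelace formula, twice the signed area is |(11·(-15) − (-15)·(-18)) + ((-15)·10 − 0·(-15)) + (0·6 − 20·10) + (20·(-18) − 11·6)| = 1211, so the area is 1211/2.
Summing gcd(|Δx|,|Δy|) over the edges gives the boundary count: gcd(26,3) + gcd(15,25) + gcd(20,4) + gcd(9,24) = 1+5+4+3 = 13.
Pick's theorem gives I = A − B/2 + 1 = 1211/2 − 13/2 + 1 = 600.

600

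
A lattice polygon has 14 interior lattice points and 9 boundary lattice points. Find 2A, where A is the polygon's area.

35

By Pick's theorem, A = I + B/2 − 1 = 14 + 9/2 − 1 = 35/2.
Hence 2A = 35.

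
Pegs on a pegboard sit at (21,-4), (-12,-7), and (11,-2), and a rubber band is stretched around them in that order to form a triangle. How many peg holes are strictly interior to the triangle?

The shoelace formula gives twice the area as |[21·(-7) − (-12)·(-4)] + [(-12)·(-2) − 11·(-7)] + [11·(-4) − 21·(-2)]| = 96, so the area is 48.
Along each edge there are gcd(|Δx|,|Δy|)+1 lattice points, so counting each shared vertex once the boundary has gcd(33,3) + gcd(23,5) + gcd(10,2) = 3+1+2 = 6.
Pick's theorem gives I = A − B/2 + 1 = 48 − 6/2 + 1 = 46.

46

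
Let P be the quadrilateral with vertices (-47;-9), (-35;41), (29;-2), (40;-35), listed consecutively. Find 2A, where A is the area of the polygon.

The shoelace formula gives twice the area as |[(-47)·41 − (-35)·(-9)] + [(-35)·(-2) − 29·41] + [29·(-35) − 40·(-2)] + [40·(-9) − (-47)·(-35)]| = 6301, so the area is 3150.5.

6301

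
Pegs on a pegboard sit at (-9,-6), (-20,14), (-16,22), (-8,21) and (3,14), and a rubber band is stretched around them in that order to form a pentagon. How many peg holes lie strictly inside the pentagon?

By the shoelace formula, twice the signed area is |[(-9)·14 − (-20)·(-6)] + [(-20)·22 − (-16)·14] + [(-16)·21 − (-8)·22] + [(-8)·14 − 3·21] + [3·(-6) − (-9)·14]| = 689, so the area is 689/2.
Summing gcd(|Δx|,|Δy|) over the edges gives the boundary count: gcd(11,20) + gcd(4,8) + gcd(8,1) + gcd(11,7) + gcd(12,20) = 1+4+1+1+4 = 11.
Pick's theorem gives I = A − B/2 + 1 = 689/2 − 11/2 + 1 = 340.

340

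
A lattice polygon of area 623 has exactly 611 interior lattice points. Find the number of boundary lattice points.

Pick's theorem gives A = I + B/2 − 1, so B = 2(A − I + 1) = 2(623 − 611 + 1) = 26.

26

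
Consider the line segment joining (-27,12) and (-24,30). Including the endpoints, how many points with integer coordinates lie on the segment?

4

The number of lattice points on a segment between lattice points is gcd(|Δx|,|Δy|) + 1 = gcd(3,18) + 1 = 3 + 1 = 4.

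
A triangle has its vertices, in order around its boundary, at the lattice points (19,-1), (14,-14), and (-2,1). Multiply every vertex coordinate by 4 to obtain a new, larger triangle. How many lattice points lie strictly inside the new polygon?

By the shoelace formula, twice the signed area is |[19·(-14) − 14·(-1)] + [14·1 − (-2)·(-14)] + [(-2)·(-1) − 19·1]| = 283, so the area is 283/2.
Along each edge there are gcd(|Δx|,|Δy|)+1 lattice points, so counting each shared vertex once the boundary has gcd(5,13) + gcd(16,15) + gcd(21,2) = 1+1+1 = 3.
Scaling by 4 multiplies the area by 4² = 16 (so the new area is 2264) and multiplies the boundary lattice-point count by 4, giving 12.
By Pick's theorem, the interior count of the dilated polygon is 2264 − 12/2 + 1 = 2259.

2259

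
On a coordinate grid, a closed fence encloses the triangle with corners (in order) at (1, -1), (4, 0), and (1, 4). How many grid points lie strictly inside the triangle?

Using the shoelace formula, 2A = |[1·0 − 4·(-1)] + [4·4 − 1·0] + [1·(-1) − 1·4]| = 15, so the area is 15/2.
The number of boundary lattice points is Σ gcd(|Δx|,|Δy|) = gcd(3,1) + gcd(3,4) + gcd(0,5) = 1+1+5 = 7.
Pick's theorem gives I = A − B/2 + 1 = 15/2 − 7/2 + 1 = 5.

5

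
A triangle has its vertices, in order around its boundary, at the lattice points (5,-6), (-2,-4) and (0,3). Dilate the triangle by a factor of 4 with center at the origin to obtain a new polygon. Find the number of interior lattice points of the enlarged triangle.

419

The shoelace formula gives twice the area as |[5·(-4) − (-2)·(-6)] + [(-2)·3 − 0·(-4)] + [0·(-6) − 5·3]| = 53, so the area is 53/2.
Summing gcd(|Δx|,|Δy|) over the edges gives the boundary count: gcd(7,2) + gcd(2,7) + gcd(5,9) = 1+1+1 = 3.
Scaling by 4 multiplies the area by 4² = 16 (so the new area is 424) and multiplies the boundary lattice-point count by 4, giving 12.
By Pick's theorem, the interior count of the dilated polygon is 424 − 12/2 + 1 = 419.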